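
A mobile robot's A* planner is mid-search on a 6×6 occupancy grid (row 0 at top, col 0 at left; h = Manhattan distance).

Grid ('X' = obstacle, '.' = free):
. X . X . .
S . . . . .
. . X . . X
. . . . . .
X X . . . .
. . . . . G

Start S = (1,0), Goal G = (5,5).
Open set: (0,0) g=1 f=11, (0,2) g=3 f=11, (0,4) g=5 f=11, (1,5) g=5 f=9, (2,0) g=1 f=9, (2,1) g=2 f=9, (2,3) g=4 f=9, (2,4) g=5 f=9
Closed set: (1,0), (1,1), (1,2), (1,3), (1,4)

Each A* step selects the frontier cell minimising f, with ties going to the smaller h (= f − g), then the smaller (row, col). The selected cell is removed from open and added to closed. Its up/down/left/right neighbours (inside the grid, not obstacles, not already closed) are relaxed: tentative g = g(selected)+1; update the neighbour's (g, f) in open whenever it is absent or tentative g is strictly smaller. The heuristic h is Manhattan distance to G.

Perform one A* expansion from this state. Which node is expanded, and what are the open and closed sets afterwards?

step 1: expand (1,5) (f=9, h=4) → closed; open now [(0,0) g=1 f=11, (0,2) g=3 f=11, (0,4) g=5 f=11, (0,5) g=6 f=11, (2,0) g=1 f=9, (2,1) g=2 f=9, (2,3) g=4 f=9, (2,4) g=5 f=9]

expanded=(1,5); open=[(0,0) g=1 f=11, (0,2) g=3 f=11, (0,4) g=5 f=11, (0,5) g=6 f=11, (2,0) g=1 f=9, (2,1) g=2 f=9, (2,3) g=4 f=9, (2,4) g=5 f=9]; closed=[(1,0), (1,1), (1,2), (1,3), (1,4), (1,5)]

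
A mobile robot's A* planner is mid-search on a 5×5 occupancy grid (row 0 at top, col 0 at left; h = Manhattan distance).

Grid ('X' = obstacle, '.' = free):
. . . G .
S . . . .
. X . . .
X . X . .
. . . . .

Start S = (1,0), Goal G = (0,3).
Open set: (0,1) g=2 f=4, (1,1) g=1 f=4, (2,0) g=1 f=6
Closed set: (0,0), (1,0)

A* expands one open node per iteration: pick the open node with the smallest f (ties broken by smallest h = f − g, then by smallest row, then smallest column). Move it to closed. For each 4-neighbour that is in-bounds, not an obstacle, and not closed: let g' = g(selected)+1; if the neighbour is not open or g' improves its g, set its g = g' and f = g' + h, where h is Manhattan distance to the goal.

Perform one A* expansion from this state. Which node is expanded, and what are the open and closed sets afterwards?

step 1: expand (0,1) (f=4, h=2) → closed; open now [(0,2) g=3 f=4, (1,1) g=1 f=4, (2,0) g=1 f=6]

expanded=(0,1); open=[(0,2) g=3 f=4, (1,1) g=1 f=4, (2,0) g=1 f=6]; closed=[(0,0), (0,1), (1,0)]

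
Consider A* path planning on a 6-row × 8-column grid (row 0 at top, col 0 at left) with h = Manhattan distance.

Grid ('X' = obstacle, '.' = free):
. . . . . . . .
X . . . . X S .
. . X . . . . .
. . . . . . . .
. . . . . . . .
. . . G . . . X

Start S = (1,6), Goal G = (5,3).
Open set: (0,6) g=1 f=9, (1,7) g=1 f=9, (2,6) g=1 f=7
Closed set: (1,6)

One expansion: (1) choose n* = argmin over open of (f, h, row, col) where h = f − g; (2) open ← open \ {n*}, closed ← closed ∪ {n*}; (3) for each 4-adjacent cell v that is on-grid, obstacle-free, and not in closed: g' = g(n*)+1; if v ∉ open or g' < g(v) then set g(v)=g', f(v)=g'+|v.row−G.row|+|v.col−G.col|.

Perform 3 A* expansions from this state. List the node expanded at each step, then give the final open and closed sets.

order=[(2,6) → (2,5) → (2,4)]; open=[(0,6) g=1 f=9, (1,4) g=4 f=9, (1,7) g=1 f=9, (2,3) g=4 f=7, (2,7) g=2 f=9, (3,4) g=4 f=7, (3,5) g=3 f=7, (3,6) g=2 f=7]; closed=[(1,6), (2,4), (2,5), (2,6)]

step 1: expand (2,6) (f=7, h=6) → closed; open now [(0,6) g=1 f=9, (1,7) g=1 f=9, (2,5) g=2 f=7, (2,7) g=2 f=9, (3,6) g=2 f=7]
step 2: expand (2,5) (f=7, h=5) → closed; open now [(0,6) g=1 f=9, (1,7) g=1 f=9, (2,4) g=3 f=7, (2,7) g=2 f=9, (3,5) g=3 f=7, (3,6) g=2 f=7]
step 3: expand (2,4) (f=7, h=4) → closed; open now [(0,6) g=1 f=9, (1,4) g=4 f=9, (1,7) g=1 f=9, (2,3) g=4 f=7, (2,7) g=2 f=9, (3,4) g=4 f=7, (3,5) g=3 f=7, (3,6) g=2 f=7]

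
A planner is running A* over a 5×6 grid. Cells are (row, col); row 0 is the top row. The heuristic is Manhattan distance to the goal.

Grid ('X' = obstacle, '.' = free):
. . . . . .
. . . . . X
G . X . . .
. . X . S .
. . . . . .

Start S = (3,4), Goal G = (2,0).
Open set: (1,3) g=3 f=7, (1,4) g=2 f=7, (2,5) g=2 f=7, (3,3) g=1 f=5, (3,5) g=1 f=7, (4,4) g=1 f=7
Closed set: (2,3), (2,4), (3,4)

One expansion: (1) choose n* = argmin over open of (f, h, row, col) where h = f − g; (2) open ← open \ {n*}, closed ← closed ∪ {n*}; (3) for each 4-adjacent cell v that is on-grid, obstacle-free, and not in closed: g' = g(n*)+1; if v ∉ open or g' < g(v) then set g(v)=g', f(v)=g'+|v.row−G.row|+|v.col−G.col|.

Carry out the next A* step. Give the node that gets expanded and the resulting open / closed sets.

step 1: expand (3,3) (f=5, h=4) → closed; open now [(1,3) g=3 f=7, (1,4) g=2 f=7, (2,5) g=2 f=7, (3,5) g=1 f=7, (4,3) g=2 f=7, (4,4) g=1 f=7]

expanded=(3,3); open=[(1,3) g=3 f=7, (1,4) g=2 f=7, (2,5) g=2 f=7, (3,5) g=1 f=7, (4,3) g=2 f=7, (4,4) g=1 f=7]; closed=[(2,3), (2,4), (3,3), (3,4)]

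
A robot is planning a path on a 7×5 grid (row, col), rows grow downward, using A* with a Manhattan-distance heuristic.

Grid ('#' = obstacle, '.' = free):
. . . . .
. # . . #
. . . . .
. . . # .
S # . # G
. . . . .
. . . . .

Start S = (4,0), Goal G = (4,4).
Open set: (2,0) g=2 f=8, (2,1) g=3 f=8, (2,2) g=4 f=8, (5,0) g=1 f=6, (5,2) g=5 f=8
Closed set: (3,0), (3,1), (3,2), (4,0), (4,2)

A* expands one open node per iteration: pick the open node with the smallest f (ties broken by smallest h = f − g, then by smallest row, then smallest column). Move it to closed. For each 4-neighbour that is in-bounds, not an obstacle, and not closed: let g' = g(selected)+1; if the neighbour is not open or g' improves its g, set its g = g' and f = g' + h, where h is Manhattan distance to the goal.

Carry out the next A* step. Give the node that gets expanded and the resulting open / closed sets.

expanded=(5,0); open=[(2,0) g=2 f=8, (2,1) g=3 f=8, (2,2) g=4 f=8, (5,1) g=2 f=6, (5,2) g=5 f=8, (6,0) g=2 f=8]; closed=[(3,0), (3,1), (3,2), (4,0), (4,2), (5,0)]

step 1: expand (5,0) (f=6, h=5) → closed; open now [(2,0) g=2 f=8, (2,1) g=3 f=8, (2,2) g=4 f=8, (5,1) g=2 f=6, (5,2) g=5 f=8, (6,0) g=2 f=8]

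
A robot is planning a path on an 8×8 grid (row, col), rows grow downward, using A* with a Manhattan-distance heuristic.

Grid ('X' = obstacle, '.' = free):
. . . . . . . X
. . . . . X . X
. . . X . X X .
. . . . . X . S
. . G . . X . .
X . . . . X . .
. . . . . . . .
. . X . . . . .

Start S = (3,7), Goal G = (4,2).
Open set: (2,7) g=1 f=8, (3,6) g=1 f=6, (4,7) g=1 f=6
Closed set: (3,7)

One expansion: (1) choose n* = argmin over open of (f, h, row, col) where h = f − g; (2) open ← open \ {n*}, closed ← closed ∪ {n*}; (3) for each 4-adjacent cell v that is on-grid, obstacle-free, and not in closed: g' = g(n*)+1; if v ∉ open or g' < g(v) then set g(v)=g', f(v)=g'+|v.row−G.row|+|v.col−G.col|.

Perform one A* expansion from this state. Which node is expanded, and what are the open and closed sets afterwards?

step 1: expand (3,6) (f=6, h=5) → closed; open now [(2,7) g=1 f=8, (4,6) g=2 f=6, (4,7) g=1 f=6]

expanded=(3,6); open=[(2,7) g=1 f=8, (4,6) g=2 f=6, (4,7) g=1 f=6]; closed=[(3,6), (3,7)]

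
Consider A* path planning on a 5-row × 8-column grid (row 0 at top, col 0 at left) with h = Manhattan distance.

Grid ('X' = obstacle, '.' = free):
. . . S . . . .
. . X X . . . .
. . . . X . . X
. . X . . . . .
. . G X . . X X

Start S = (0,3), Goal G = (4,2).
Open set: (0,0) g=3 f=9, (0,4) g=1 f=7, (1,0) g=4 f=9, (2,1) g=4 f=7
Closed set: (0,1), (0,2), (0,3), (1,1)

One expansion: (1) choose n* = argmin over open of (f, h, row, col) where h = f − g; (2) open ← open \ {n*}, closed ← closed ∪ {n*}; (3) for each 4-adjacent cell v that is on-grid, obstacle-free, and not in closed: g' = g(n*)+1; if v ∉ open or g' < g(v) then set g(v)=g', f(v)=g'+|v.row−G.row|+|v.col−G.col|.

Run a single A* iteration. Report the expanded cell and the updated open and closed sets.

step 1: expand (2,1) (f=7, h=3) → closed; open now [(0,0) g=3 f=9, (0,4) g=1 f=7, (1,0) g=4 f=9, (2,0) g=5 f=9, (2,2) g=5 f=7, (3,1) g=5 f=7]

expanded=(2,1); open=[(0,0) g=3 f=9, (0,4) g=1 f=7, (1,0) g=4 f=9, (2,0) g=5 f=9, (2,2) g=5 f=7, (3,1) g=5 f=7]; closed=[(0,1), (0,2), (0,3), (1,1), (2,1)]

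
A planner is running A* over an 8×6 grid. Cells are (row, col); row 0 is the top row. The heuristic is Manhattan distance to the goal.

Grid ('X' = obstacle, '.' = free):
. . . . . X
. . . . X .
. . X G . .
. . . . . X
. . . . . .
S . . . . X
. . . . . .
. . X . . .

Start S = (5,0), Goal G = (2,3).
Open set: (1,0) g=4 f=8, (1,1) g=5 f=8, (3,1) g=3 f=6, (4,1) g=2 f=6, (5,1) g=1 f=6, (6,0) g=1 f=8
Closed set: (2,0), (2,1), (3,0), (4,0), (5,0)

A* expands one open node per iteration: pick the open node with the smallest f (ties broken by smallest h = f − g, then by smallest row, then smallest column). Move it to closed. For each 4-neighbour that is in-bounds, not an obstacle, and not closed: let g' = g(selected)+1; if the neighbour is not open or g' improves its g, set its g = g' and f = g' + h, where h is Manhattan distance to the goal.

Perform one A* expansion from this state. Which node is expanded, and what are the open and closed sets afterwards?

step 1: expand (3,1) (f=6, h=3) → closed; open now [(1,0) g=4 f=8, (1,1) g=5 f=8, (3,2) g=4 f=6, (4,1) g=2 f=6, (5,1) g=1 f=6, (6,0) g=1 f=8]

expanded=(3,1); open=[(1,0) g=4 f=8, (1,1) g=5 f=8, (3,2) g=4 f=6, (4,1) g=2 f=6, (5,1) g=1 f=6, (6,0) g=1 f=8]; closed=[(2,0), (2,1), (3,0), (3,1), (4,0), (5,0)]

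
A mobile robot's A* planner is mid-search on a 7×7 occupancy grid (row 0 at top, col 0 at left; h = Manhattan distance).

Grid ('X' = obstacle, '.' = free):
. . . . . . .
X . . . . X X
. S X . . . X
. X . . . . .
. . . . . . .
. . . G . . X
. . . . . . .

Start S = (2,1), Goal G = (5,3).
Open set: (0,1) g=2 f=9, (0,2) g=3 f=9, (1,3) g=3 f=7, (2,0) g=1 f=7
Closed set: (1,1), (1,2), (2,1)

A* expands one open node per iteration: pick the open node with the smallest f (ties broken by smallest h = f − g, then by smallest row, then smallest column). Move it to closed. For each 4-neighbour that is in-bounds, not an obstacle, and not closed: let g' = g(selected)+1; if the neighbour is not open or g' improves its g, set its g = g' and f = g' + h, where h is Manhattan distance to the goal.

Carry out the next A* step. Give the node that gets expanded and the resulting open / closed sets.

step 1: expand (1,3) (f=7, h=4) → closed; open now [(0,1) g=2 f=9, (0,2) g=3 f=9, (0,3) g=4 f=9, (1,4) g=4 f=9, (2,0) g=1 f=7, (2,3) g=4 f=7]

expanded=(1,3); open=[(0,1) g=2 f=9, (0,2) g=3 f=9, (0,3) g=4 f=9, (1,4) g=4 f=9, (2,0) g=1 f=7, (2,3) g=4 f=7]; closed=[(1,1), (1,2), (1,3), (2,1)]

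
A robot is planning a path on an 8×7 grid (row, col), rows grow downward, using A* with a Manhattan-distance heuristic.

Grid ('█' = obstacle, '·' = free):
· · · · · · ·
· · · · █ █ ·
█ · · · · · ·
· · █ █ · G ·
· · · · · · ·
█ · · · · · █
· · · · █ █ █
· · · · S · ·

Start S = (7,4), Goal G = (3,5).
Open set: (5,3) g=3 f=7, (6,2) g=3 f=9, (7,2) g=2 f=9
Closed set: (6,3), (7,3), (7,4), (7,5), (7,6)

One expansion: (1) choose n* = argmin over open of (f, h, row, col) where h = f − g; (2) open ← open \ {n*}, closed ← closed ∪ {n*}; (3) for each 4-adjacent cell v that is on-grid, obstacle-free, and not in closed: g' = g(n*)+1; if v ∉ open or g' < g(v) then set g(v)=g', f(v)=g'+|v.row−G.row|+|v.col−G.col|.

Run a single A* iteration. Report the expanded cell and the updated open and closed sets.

step 1: expand (5,3) (f=7, h=4) → closed; open now [(4,3) g=4 f=7, (5,2) g=4 f=9, (5,4) g=4 f=7, (6,2) g=3 f=9, (7,2) g=2 f=9]

expanded=(5,3); open=[(4,3) g=4 f=7, (5,2) g=4 f=9, (5,4) g=4 f=7, (6,2) g=3 f=9, (7,2) g=2 f=9]; closed=[(5,3), (6,3), (7,3), (7,4), (7,5), (7,6)]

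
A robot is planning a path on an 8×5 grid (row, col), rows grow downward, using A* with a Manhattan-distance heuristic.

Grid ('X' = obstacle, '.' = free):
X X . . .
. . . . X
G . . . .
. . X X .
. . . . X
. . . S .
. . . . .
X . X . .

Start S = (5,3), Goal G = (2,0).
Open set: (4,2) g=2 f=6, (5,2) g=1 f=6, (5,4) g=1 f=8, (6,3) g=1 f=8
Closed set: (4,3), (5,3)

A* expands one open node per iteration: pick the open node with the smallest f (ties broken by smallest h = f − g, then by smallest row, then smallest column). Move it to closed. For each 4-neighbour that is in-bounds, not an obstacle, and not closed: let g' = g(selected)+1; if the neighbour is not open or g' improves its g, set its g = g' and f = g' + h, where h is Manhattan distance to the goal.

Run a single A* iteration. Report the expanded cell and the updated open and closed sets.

step 1: expand (4,2) (f=6, h=4) → closed; open now [(4,1) g=3 f=6, (5,2) g=1 f=6, (5,4) g=1 f=8, (6,3) g=1 f=8]

expanded=(4,2); open=[(4,1) g=3 f=6, (5,2) g=1 f=6, (5,4) g=1 f=8, (6,3) g=1 f=8]; closed=[(4,2), (4,3), (5,3)]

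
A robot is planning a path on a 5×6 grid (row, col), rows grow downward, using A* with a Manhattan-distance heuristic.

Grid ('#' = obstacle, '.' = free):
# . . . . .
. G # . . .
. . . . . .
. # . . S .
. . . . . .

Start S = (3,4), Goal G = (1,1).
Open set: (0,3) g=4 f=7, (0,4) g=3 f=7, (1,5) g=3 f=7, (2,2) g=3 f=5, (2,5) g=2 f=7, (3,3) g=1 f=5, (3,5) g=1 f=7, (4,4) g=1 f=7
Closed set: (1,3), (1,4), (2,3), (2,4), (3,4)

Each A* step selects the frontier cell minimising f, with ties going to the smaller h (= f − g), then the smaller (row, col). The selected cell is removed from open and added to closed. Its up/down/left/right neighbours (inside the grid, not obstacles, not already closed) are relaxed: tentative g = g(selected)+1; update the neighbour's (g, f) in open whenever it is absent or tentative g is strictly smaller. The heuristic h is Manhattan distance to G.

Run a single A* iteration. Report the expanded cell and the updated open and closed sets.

step 1: expand (2,2) (f=5, h=2) → closed; open now [(0,3) g=4 f=7, (0,4) g=3 f=7, (1,5) g=3 f=7, (2,1) g=4 f=5, (2,5) g=2 f=7, (3,2) g=4 f=7, (3,3) g=1 f=5, (3,5) g=1 f=7, (4,4) g=1 f=7]

expanded=(2,2); open=[(0,3) g=4 f=7, (0,4) g=3 f=7, (1,5) g=3 f=7, (2,1) g=4 f=5, (2,5) g=2 f=7, (3,2) g=4 f=7, (3,3) g=1 f=5, (3,5) g=1 f=7, (4,4) g=1 f=7]; closed=[(1,3), (1,4), (2,2), (2,3), (2,4), (3,4)]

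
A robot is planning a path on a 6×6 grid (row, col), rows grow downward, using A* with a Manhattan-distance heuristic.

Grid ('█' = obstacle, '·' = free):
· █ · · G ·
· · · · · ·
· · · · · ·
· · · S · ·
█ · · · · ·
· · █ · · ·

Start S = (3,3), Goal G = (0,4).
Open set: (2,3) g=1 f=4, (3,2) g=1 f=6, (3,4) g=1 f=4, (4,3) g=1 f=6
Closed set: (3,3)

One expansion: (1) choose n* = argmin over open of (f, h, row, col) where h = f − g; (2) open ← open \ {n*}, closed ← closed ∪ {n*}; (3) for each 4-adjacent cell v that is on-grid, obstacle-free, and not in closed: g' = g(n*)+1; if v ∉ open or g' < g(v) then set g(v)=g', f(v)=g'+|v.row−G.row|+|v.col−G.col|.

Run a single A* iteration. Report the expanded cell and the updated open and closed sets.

expanded=(2,3); open=[(1,3) g=2 f=4, (2,2) g=2 f=6, (2,4) g=2 f=4, (3,2) g=1 f=6, (3,4) g=1 f=4, (4,3) g=1 f=6]; closed=[(2,3), (3,3)]

step 1: expand (2,3) (f=4, h=3) → closed; open now [(1,3) g=2 f=4, (2,2) g=2 f=6, (2,4) g=2 f=4, (3,2) g=1 f=6, (3,4) g=1 f=4, (4,3) g=1 f=6]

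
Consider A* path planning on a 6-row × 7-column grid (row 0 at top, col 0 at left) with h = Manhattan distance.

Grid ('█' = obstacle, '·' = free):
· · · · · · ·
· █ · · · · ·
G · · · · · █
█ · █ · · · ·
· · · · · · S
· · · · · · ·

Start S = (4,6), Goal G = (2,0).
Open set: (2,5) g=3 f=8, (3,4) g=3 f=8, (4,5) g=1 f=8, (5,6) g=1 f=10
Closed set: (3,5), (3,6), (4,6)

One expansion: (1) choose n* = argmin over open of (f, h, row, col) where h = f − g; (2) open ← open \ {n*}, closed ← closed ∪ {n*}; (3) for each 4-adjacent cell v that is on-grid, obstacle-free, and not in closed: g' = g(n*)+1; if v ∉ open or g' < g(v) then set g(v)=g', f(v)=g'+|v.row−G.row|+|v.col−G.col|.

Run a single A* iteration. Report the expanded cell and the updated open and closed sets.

expanded=(2,5); open=[(1,5) g=4 f=10, (2,4) g=4 f=8, (3,4) g=3 f=8, (4,5) g=1 f=8, (5,6) g=1 f=10]; closed=[(2,5), (3,5), (3,6), (4,6)]

step 1: expand (2,5) (f=8, h=5) → closed; open now [(1,5) g=4 f=10, (2,4) g=4 f=8, (3,4) g=3 f=8, (4,5) g=1 f=8, (5,6) g=1 f=10]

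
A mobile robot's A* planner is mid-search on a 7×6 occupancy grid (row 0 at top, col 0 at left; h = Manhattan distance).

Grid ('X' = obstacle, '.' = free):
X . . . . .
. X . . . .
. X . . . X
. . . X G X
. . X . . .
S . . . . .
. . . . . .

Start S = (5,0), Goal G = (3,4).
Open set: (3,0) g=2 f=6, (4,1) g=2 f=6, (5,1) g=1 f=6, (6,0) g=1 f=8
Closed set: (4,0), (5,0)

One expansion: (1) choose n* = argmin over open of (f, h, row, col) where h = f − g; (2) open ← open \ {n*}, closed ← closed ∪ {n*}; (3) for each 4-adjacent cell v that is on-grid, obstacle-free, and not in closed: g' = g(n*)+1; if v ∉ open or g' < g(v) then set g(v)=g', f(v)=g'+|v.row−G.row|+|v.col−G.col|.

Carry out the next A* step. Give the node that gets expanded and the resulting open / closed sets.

step 1: expand (3,0) (f=6, h=4) → closed; open now [(2,0) g=3 f=8, (3,1) g=3 f=6, (4,1) g=2 f=6, (5,1) g=1 f=6, (6,0) g=1 f=8]

expanded=(3,0); open=[(2,0) g=3 f=8, (3,1) g=3 f=6, (4,1) g=2 f=6, (5,1) g=1 f=6, (6,0) g=1 f=8]; closed=[(3,0), (4,0), (5,0)]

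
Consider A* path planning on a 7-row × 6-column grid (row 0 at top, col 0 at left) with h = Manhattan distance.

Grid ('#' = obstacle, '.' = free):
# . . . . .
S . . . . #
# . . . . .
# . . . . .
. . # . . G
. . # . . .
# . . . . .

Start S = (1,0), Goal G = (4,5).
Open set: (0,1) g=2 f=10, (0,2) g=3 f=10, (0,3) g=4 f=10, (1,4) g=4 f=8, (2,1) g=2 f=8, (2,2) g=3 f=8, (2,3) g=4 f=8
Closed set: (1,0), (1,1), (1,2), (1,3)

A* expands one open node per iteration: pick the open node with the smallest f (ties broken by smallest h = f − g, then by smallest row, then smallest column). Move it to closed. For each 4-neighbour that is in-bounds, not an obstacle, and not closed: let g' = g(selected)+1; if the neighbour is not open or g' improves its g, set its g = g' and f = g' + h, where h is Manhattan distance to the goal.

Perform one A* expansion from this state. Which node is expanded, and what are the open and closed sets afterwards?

step 1: expand (1,4) (f=8, h=4) → closed; open now [(0,1) g=2 f=10, (0,2) g=3 f=10, (0,3) g=4 f=10, (0,4) g=5 f=10, (2,1) g=2 f=8, (2,2) g=3 f=8, (2,3) g=4 f=8, (2,4) g=5 f=8]

expanded=(1,4); open=[(0,1) g=2 f=10, (0,2) g=3 f=10, (0,3) g=4 f=10, (0,4) g=5 f=10, (2,1) g=2 f=8, (2,2) g=3 f=8, (2,3) g=4 f=8, (2,4) g=5 f=8]; closed=[(1,0), (1,1), (1,2), (1,3), (1,4)]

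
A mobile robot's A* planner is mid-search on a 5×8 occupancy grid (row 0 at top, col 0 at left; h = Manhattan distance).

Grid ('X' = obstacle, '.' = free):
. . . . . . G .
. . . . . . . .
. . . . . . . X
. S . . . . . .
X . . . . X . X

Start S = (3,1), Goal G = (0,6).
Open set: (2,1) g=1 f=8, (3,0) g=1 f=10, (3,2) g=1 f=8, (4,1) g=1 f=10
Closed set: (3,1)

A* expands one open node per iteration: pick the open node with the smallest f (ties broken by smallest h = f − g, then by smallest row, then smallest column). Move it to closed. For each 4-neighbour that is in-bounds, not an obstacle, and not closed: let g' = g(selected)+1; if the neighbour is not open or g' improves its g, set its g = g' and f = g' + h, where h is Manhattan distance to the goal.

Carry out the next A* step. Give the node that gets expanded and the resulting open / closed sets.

expanded=(2,1); open=[(1,1) g=2 f=8, (2,0) g=2 f=10, (2,2) g=2 f=8, (3,0) g=1 f=10, (3,2) g=1 f=8, (4,1) g=1 f=10]; closed=[(2,1), (3,1)]

step 1: expand (2,1) (f=8, h=7) → closed; open now [(1,1) g=2 f=8, (2,0) g=2 f=10, (2,2) g=2 f=8, (3,0) g=1 f=10, (3,2) g=1 f=8, (4,1) g=1 f=10]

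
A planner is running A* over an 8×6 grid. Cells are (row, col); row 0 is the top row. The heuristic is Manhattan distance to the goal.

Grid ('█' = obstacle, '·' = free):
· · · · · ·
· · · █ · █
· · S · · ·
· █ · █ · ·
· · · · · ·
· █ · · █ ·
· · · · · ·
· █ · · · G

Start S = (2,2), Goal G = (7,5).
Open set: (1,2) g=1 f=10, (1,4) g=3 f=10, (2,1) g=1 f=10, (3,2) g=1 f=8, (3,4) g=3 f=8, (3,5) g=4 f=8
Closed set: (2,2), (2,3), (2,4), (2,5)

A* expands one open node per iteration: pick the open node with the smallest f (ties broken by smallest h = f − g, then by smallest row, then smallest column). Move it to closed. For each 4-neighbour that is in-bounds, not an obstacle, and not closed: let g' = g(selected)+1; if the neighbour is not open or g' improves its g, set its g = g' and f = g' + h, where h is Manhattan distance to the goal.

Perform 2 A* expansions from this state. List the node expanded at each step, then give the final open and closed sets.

order=[(3,5) → (4,5)]; open=[(1,2) g=1 f=10, (1,4) g=3 f=10, (2,1) g=1 f=10, (3,2) g=1 f=8, (3,4) g=3 f=8, (4,4) g=6 f=10, (5,5) g=6 f=8]; closed=[(2,2), (2,3), (2,4), (2,5), (3,5), (4,5)]

step 1: expand (3,5) (f=8, h=4) → closed; open now [(1,2) g=1 f=10, (1,4) g=3 f=10, (2,1) g=1 f=10, (3,2) g=1 f=8, (3,4) g=3 f=8, (4,5) g=5 f=8]
step 2: expand (4,5) (f=8, h=3) → closed; open now [(1,2) g=1 f=10, (1,4) g=3 f=10, (2,1) g=1 f=10, (3,2) g=1 f=8, (3,4) g=3 f=8, (4,4) g=6 f=10, (5,5) g=6 f=8]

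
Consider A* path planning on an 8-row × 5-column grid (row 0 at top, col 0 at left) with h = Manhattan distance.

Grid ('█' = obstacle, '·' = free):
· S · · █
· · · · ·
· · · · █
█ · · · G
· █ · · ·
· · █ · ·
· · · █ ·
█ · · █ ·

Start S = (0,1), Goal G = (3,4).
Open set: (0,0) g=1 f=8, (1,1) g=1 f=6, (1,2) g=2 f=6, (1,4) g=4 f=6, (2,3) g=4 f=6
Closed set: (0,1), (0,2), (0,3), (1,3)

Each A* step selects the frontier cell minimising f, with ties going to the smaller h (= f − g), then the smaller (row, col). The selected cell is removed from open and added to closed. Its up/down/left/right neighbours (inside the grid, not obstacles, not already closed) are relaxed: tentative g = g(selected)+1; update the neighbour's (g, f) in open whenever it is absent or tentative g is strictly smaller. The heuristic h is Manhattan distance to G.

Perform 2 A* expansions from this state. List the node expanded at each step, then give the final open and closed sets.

step 1: expand (1,4) (f=6, h=2) → closed; open now [(0,0) g=1 f=8, (1,1) g=1 f=6, (1,2) g=2 f=6, (2,3) g=4 f=6]
step 2: expand (2,3) (f=6, h=2) → closed; open now [(0,0) g=1 f=8, (1,1) g=1 f=6, (1,2) g=2 f=6, (2,2) g=5 f=8, (3,3) g=5 f=6]

order=[(1,4) → (2,3)]; open=[(0,0) g=1 f=8, (1,1) g=1 f=6, (1,2) g=2 f=6, (2,2) g=5 f=8, (3,3) g=5 f=6]; closed=[(0,1), (0,2), (0,3), (1,3), (1,4), (2,3)]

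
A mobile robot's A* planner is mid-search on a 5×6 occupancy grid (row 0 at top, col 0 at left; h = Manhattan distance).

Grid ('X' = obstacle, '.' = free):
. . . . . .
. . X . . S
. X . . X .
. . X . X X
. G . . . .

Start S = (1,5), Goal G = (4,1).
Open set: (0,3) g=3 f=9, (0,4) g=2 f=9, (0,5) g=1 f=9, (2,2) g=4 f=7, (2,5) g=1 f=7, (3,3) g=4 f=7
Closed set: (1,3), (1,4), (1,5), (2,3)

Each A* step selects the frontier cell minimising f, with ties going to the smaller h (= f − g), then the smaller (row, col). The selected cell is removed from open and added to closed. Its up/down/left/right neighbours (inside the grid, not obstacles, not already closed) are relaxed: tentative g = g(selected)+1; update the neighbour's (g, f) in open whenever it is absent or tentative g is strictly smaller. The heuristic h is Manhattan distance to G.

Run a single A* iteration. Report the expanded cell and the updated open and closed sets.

step 1: expand (2,2) (f=7, h=3) → closed; open now [(0,3) g=3 f=9, (0,4) g=2 f=9, (0,5) g=1 f=9, (2,5) g=1 f=7, (3,3) g=4 f=7]

expanded=(2,2); open=[(0,3) g=3 f=9, (0,4) g=2 f=9, (0,5) g=1 f=9, (2,5) g=1 f=7, (3,3) g=4 f=7]; closed=[(1,3), (1,4), (1,5), (2,2), (2,3)]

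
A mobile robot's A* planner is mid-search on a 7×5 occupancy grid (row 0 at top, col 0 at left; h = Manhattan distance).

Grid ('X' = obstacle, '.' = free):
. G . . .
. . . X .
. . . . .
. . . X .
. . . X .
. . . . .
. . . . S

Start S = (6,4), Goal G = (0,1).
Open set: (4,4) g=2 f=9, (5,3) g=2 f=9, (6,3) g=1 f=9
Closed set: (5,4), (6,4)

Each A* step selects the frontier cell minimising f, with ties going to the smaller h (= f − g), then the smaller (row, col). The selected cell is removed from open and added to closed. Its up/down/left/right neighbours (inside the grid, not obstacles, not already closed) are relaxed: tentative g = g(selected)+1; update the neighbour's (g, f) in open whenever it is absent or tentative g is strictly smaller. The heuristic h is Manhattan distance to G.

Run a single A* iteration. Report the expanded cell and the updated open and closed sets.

step 1: expand (4,4) (f=9, h=7) → closed; open now [(3,4) g=3 f=9, (5,3) g=2 f=9, (6,3) g=1 f=9]

expanded=(4,4); open=[(3,4) g=3 f=9, (5,3) g=2 f=9, (6,3) g=1 f=9]; closed=[(4,4), (5,4), (6,4)]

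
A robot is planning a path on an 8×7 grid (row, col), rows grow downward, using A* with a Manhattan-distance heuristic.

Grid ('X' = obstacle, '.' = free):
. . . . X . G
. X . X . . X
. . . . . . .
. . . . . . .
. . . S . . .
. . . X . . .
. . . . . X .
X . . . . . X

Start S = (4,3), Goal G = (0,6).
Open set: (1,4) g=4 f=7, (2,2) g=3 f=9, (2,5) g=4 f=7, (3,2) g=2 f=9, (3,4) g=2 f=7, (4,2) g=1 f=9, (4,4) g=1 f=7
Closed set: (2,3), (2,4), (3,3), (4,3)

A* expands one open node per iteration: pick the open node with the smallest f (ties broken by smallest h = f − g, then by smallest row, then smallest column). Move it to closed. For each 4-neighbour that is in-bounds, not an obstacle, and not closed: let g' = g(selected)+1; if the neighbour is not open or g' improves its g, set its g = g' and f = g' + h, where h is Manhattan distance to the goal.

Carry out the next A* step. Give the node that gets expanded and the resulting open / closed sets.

expanded=(1,4); open=[(1,5) g=5 f=7, (2,2) g=3 f=9, (2,5) g=4 f=7, (3,2) g=2 f=9, (3,4) g=2 f=7, (4,2) g=1 f=9, (4,4) g=1 f=7]; closed=[(1,4), (2,3), (2,4), (3,3), (4,3)]

step 1: expand (1,4) (f=7, h=3) → closed; open now [(1,5) g=5 f=7, (2,2) g=3 f=9, (2,5) g=4 f=7, (3,2) g=2 f=9, (3,4) g=2 f=7, (4,2) g=1 f=9, (4,4) g=1 f=7]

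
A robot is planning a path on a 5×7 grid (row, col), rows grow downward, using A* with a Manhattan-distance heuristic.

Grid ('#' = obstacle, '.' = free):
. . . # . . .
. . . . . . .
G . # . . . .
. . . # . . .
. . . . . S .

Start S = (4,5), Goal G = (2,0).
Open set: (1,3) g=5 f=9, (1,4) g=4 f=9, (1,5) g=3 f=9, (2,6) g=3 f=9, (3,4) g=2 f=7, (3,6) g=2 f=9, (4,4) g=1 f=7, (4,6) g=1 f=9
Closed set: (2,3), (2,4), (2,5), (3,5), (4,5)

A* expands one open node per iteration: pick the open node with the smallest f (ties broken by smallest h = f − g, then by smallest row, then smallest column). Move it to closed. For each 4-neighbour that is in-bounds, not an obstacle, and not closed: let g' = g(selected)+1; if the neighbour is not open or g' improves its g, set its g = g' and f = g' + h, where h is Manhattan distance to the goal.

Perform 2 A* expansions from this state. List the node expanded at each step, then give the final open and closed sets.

step 1: expand (3,4) (f=7, h=5) → closed; open now [(1,3) g=5 f=9, (1,4) g=4 f=9, (1,5) g=3 f=9, (2,6) g=3 f=9, (3,6) g=2 f=9, (4,4) g=1 f=7, (4,6) g=1 f=9]
step 2: expand (4,4) (f=7, h=6) → closed; open now [(1,3) g=5 f=9, (1,4) g=4 f=9, (1,5) g=3 f=9, (2,6) g=3 f=9, (3,6) g=2 f=9, (4,3) g=2 f=7, (4,6) g=1 f=9]

order=[(3,4) → (4,4)]; open=[(1,3) g=5 f=9, (1,4) g=4 f=9, (1,5) g=3 f=9, (2,6) g=3 f=9, (3,6) g=2 f=9, (4,3) g=2 f=7, (4,6) g=1 f=9]; closed=[(2,3), (2,4), (2,5), (3,4), (3,5), (4,4), (4,5)]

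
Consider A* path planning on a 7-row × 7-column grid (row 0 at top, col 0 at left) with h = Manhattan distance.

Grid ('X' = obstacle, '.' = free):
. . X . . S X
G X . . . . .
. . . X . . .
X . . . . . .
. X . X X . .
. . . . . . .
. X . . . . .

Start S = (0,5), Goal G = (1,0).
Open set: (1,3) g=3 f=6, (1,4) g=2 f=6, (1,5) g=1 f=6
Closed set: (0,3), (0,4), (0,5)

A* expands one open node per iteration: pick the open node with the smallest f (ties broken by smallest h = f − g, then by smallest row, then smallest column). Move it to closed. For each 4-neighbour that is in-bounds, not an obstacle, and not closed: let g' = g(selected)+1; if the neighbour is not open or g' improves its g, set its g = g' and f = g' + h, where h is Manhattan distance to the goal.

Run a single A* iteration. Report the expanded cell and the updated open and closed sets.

expanded=(1,3); open=[(1,2) g=4 f=6, (1,4) g=2 f=6, (1,5) g=1 f=6]; closed=[(0,3), (0,4), (0,5), (1,3)]

step 1: expand (1,3) (f=6, h=3) → closed; open now [(1,2) g=4 f=6, (1,4) g=2 f=6, (1,5) g=1 f=6]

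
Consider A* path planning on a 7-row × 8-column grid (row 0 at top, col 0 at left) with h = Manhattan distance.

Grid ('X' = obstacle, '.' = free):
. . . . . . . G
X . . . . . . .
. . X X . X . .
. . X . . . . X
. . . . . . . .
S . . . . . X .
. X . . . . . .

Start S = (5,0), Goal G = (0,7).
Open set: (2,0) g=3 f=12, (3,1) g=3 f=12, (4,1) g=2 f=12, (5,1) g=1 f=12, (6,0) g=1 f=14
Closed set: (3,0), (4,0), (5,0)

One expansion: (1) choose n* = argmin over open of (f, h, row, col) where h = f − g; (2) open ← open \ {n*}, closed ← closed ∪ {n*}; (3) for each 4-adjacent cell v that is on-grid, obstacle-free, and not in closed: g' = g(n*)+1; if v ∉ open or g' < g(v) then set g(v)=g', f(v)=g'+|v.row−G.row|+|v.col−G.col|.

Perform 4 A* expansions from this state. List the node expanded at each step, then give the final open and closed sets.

step 1: expand (2,0) (f=12, h=9) → closed; open now [(2,1) g=4 f=12, (3,1) g=3 f=12, (4,1) g=2 f=12, (5,1) g=1 f=12, (6,0) g=1 f=14]
step 2: expand (2,1) (f=12, h=8) → closed; open now [(1,1) g=5 f=12, (3,1) g=3 f=12, (4,1) g=2 f=12, (5,1) g=1 f=12, (6,0) g=1 f=14]
step 3: expand (1,1) (f=12, h=7) → closed; open now [(0,1) g=6 f=12, (1,2) g=6 f=12, (3,1) g=3 f=12, (4,1) g=2 f=12, (5,1) g=1 f=12, (6,0) g=1 f=14]
step 4: expand (0,1) (f=12, h=6) → closed; open now [(0,0) g=7 f=14, (0,2) g=7 f=12, (1,2) g=6 f=12, (3,1) g=3 f=12, (4,1) g=2 f=12, (5,1) g=1 f=12, (6,0) g=1 f=14]

order=[(2,0) → (2,1) → (1,1) → (0,1)]; open=[(0,0) g=7 f=14, (0,2) g=7 f=12, (1,2) g=6 f=12, (3,1) g=3 f=12, (4,1) g=2 f=12, (5,1) g=1 f=12, (6,0) g=1 f=14]; closed=[(0,1), (1,1), (2,0), (2,1), (3,0), (4,0), (5,0)]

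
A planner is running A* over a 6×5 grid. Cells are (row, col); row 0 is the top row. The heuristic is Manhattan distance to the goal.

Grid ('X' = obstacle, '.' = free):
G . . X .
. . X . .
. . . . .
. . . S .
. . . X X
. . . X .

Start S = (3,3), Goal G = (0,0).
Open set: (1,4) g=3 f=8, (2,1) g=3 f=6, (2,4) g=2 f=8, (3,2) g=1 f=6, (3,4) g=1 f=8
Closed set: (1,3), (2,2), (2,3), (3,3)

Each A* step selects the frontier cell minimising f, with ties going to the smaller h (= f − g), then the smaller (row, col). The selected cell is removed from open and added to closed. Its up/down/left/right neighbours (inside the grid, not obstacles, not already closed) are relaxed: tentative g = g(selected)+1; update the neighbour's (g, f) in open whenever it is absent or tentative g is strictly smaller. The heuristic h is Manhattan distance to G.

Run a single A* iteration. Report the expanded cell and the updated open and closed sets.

step 1: expand (2,1) (f=6, h=3) → closed; open now [(1,1) g=4 f=6, (1,4) g=3 f=8, (2,0) g=4 f=6, (2,4) g=2 f=8, (3,1) g=4 f=8, (3,2) g=1 f=6, (3,4) g=1 f=8]

expanded=(2,1); open=[(1,1) g=4 f=6, (1,4) g=3 f=8, (2,0) g=4 f=6, (2,4) g=2 f=8, (3,1) g=4 f=8, (3,2) g=1 f=6, (3,4) g=1 f=8]; closed=[(1,3), (2,1), (2,2), (2,3), (3,3)]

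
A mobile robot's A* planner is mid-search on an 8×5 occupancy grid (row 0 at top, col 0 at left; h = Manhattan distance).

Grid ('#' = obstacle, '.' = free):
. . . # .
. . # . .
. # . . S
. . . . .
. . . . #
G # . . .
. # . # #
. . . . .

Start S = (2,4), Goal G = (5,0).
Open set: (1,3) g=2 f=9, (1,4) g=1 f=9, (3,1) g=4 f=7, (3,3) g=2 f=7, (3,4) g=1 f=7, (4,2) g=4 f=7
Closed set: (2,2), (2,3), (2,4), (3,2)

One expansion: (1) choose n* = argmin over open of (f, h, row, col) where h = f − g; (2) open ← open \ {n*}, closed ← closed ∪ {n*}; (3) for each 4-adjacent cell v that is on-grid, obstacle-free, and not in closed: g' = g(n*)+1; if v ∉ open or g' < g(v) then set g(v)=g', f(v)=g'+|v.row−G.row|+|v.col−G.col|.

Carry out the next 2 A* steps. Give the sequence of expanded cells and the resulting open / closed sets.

step 1: expand (3,1) (f=7, h=3) → closed; open now [(1,3) g=2 f=9, (1,4) g=1 f=9, (3,0) g=5 f=7, (3,3) g=2 f=7, (3,4) g=1 f=7, (4,1) g=5 f=7, (4,2) g=4 f=7]
step 2: expand (3,0) (f=7, h=2) → closed; open now [(1,3) g=2 f=9, (1,4) g=1 f=9, (2,0) g=6 f=9, (3,3) g=2 f=7, (3,4) g=1 f=7, (4,0) g=6 f=7, (4,1) g=5 f=7, (4,2) g=4 f=7]

order=[(3,1) → (3,0)]; open=[(1,3) g=2 f=9, (1,4) g=1 f=9, (2,0) g=6 f=9, (3,3) g=2 f=7, (3,4) g=1 f=7, (4,0) g=6 f=7, (4,1) g=5 f=7, (4,2) g=4 f=7]; closed=[(2,2), (2,3), (2,4), (3,0), (3,1), (3,2)]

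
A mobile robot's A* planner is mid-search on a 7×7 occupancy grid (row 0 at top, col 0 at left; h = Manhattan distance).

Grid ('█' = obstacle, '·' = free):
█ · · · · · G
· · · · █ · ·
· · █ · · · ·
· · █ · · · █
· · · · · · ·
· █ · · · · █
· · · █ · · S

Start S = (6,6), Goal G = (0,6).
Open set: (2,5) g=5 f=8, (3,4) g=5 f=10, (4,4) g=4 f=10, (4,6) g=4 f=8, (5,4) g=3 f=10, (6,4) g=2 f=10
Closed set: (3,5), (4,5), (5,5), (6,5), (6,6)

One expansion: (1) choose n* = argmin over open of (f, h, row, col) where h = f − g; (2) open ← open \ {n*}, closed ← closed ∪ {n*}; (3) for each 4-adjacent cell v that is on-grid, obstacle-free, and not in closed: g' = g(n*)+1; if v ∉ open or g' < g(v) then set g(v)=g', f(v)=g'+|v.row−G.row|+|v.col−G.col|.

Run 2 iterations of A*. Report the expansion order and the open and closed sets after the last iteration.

order=[(2,5) → (1,5)]; open=[(0,5) g=7 f=8, (1,6) g=7 f=8, (2,4) g=6 f=10, (2,6) g=6 f=8, (3,4) g=5 f=10, (4,4) g=4 f=10, (4,6) g=4 f=8, (5,4) g=3 f=10, (6,4) g=2 f=10]; closed=[(1,5), (2,5), (3,5), (4,5), (5,5), (6,5), (6,6)]

step 1: expand (2,5) (f=8, h=3) → closed; open now [(1,5) g=6 f=8, (2,4) g=6 f=10, (2,6) g=6 f=8, (3,4) g=5 f=10, (4,4) g=4 f=10, (4,6) g=4 f=8, (5,4) g=3 f=10, (6,4) g=2 f=10]
step 2: expand (1,5) (f=8, h=2) → closed; open now [(0,5) g=7 f=8, (1,6) g=7 f=8, (2,4) g=6 f=10, (2,6) g=6 f=8, (3,4) g=5 f=10, (4,4) g=4 f=10, (4,6) g=4 f=8, (5,4) g=3 f=10, (6,4) g=2 f=10]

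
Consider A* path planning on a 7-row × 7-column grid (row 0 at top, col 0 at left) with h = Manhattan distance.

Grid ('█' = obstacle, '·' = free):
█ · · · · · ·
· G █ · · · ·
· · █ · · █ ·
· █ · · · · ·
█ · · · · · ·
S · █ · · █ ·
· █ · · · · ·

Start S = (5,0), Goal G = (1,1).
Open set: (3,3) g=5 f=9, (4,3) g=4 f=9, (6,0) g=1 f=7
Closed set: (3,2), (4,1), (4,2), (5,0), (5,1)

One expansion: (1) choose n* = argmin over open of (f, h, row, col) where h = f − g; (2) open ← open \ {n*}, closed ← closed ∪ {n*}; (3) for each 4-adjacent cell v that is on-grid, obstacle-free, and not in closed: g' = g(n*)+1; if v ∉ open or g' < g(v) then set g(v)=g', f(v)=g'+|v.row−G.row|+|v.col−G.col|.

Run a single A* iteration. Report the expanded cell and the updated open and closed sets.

expanded=(6,0); open=[(3,3) g=5 f=9, (4,3) g=4 f=9]; closed=[(3,2), (4,1), (4,2), (5,0), (5,1), (6,0)]

step 1: expand (6,0) (f=7, h=6) → closed; open now [(3,3) g=5 f=9, (4,3) g=4 f=9]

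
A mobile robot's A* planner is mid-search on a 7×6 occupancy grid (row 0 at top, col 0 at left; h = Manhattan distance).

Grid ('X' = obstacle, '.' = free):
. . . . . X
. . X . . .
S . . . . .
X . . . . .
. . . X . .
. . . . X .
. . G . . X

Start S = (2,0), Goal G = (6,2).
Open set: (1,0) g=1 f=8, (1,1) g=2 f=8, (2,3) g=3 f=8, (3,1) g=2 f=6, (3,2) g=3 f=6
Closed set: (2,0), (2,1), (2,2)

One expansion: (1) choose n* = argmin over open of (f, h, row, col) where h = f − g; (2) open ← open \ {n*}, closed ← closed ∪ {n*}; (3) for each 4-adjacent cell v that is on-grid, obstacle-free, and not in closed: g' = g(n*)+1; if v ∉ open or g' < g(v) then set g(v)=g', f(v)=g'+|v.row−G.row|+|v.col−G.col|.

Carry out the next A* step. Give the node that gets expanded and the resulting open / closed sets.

step 1: expand (3,2) (f=6, h=3) → closed; open now [(1,0) g=1 f=8, (1,1) g=2 f=8, (2,3) g=3 f=8, (3,1) g=2 f=6, (3,3) g=4 f=8, (4,2) g=4 f=6]

expanded=(3,2); open=[(1,0) g=1 f=8, (1,1) g=2 f=8, (2,3) g=3 f=8, (3,1) g=2 f=6, (3,3) g=4 f=8, (4,2) g=4 f=6]; closed=[(2,0), (2,1), (2,2), (3,2)]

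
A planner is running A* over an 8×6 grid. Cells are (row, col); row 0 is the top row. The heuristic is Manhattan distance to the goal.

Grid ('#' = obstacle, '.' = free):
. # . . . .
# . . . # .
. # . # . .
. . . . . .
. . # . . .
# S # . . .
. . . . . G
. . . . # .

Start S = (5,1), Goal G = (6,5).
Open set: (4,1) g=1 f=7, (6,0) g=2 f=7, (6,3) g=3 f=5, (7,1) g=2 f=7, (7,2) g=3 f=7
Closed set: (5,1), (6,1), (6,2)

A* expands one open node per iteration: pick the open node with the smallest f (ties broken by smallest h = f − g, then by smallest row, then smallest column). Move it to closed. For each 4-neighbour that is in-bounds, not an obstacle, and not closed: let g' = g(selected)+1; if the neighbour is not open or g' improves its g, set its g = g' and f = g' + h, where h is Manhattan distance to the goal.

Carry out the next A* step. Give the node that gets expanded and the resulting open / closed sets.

step 1: expand (6,3) (f=5, h=2) → closed; open now [(4,1) g=1 f=7, (5,3) g=4 f=7, (6,0) g=2 f=7, (6,4) g=4 f=5, (7,1) g=2 f=7, (7,2) g=3 f=7, (7,3) g=4 f=7]

expanded=(6,3); open=[(4,1) g=1 f=7, (5,3) g=4 f=7, (6,0) g=2 f=7, (6,4) g=4 f=5, (7,1) g=2 f=7, (7,2) g=3 f=7, (7,3) g=4 f=7]; closed=[(5,1), (6,1), (6,2), (6,3)]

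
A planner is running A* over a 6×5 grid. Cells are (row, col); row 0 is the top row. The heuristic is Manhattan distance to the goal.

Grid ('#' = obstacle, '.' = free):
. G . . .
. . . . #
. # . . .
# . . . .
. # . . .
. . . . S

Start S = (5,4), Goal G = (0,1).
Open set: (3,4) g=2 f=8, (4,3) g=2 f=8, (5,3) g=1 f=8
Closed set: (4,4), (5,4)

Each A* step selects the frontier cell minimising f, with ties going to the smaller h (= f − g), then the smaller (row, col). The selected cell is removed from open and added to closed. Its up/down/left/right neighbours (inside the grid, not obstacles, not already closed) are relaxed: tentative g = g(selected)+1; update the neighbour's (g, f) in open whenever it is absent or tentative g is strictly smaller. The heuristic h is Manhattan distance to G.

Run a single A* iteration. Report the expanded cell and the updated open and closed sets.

expanded=(3,4); open=[(2,4) g=3 f=8, (3,3) g=3 f=8, (4,3) g=2 f=8, (5,3) g=1 f=8]; closed=[(3,4), (4,4), (5,4)]

step 1: expand (3,4) (f=8, h=6) → closed; open now [(2,4) g=3 f=8, (3,3) g=3 f=8, (4,3) g=2 f=8, (5,3) g=1 f=8]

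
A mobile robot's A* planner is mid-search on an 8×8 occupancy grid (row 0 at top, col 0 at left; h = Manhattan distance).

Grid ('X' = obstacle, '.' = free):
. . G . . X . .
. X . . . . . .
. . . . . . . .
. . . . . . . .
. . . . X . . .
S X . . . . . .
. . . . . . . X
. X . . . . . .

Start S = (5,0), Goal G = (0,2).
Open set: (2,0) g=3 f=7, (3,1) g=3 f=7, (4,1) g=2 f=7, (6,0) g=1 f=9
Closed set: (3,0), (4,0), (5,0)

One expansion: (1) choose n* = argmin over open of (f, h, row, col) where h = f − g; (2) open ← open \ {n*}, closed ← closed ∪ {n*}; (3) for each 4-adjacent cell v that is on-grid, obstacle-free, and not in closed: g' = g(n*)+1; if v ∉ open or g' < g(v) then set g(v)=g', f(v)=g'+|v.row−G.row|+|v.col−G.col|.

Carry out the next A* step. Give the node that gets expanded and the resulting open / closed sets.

step 1: expand (2,0) (f=7, h=4) → closed; open now [(1,0) g=4 f=7, (2,1) g=4 f=7, (3,1) g=3 f=7, (4,1) g=2 f=7, (6,0) g=1 f=9]

expanded=(2,0); open=[(1,0) g=4 f=7, (2,1) g=4 f=7, (3,1) g=3 f=7, (4,1) g=2 f=7, (6,0) g=1 f=9]; closed=[(2,0), (3,0), (4,0), (5,0)]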